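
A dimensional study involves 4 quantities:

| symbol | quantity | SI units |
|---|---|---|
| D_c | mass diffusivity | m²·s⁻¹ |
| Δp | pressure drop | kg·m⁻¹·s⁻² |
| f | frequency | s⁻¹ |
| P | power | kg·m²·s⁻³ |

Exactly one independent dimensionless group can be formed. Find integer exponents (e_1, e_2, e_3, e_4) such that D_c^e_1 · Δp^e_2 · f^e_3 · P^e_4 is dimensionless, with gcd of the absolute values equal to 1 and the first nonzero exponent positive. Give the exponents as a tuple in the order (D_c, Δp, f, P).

(3, 2, -1, -2)

M: e_1·(0) + e_2·(1) + e_3·(0) + e_4·(1) = 0
L: e_1·(2) + e_2·(-1) + e_3·(0) + e_4·(2) = 0
T: e_1·(-1) + e_2·(-2) + e_3·(-1) + e_4·(-3) = 0
Solving this homogeneous linear system for the smallest-integer solution (first nonzero entry positive) gives (3, 2, -1, -2).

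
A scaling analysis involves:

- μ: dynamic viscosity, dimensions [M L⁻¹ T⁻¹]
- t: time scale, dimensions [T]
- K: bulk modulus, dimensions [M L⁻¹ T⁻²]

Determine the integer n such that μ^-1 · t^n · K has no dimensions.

1

Balance the T exponent: (1)·n from t, plus −(-1) + (-2) = -1 from the rest, must sum to zero.
n − 1 = 0, so n = 1.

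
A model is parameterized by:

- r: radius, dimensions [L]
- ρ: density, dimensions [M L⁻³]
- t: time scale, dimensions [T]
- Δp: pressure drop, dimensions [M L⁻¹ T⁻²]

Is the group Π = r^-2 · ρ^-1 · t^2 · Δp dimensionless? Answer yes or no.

Sum the exponent of each base dimension across the product:
  M: −2·[r]_M − [ρ]_M + 2·[t]_M + [Δp]_M = −2·(0) − (1) + 2·(0) + (1) = 0
  L: −2·[r]_L − [ρ]_L + 2·[t]_L + [Δp]_L = −2·(1) − (-3) + 2·(0) + (-1) = 0
  T: −2·[r]_T − [ρ]_T + 2·[t]_T + [Δp]_T = −2·(0) − (0) + 2·(1) + (-2) = 0
  Θ: −2·[r]_Θ − [ρ]_Θ + 2·[t]_Θ + [Δp]_Θ = −2·(0) − (0) + 2·(0) + (0) = 0
All base exponents vanish — dimensionless.

yes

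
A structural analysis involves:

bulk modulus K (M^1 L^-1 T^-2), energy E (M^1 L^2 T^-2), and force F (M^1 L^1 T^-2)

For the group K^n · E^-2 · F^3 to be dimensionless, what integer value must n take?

Balance the M exponent: (1)·n from K, plus −2·(1) + 3·(1) = 1 from the rest, must sum to zero.
n + 1 = 0, so n = -1.

-1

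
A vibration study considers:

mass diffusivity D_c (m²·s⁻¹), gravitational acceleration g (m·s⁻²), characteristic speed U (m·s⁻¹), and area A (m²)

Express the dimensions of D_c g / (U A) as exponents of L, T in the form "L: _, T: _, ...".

Collect each base-dimension exponent across the product:
  L: (2) + (1) − (1) − (2) = 0
  T: (-1) + (-2) − (-1) − (0) = -2
So the dimensions are [T⁻²].

L: 0, T: -2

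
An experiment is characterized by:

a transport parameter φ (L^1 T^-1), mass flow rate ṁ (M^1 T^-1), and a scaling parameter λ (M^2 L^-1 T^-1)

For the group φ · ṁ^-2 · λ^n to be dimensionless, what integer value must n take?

1

Balance the M exponent: (2)·n from λ, plus (0) − 2·(1) = -2 from the rest, must sum to zero.
2n − 2 = 0, so n = 1.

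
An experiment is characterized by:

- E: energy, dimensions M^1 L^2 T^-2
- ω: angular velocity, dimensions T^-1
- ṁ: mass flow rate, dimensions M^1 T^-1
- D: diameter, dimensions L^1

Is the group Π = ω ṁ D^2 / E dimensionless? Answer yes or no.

Sum the exponent of each base dimension across the product:
  M: −[E]_M + [ω]_M + [ṁ]_M + 2·[D]_M = −(1) + (0) + (1) + 2·(0) = 0
  L: −[E]_L + [ω]_L + [ṁ]_L + 2·[D]_L = −(2) + (0) + (0) + 2·(1) = 0
  T: −[E]_T + [ω]_T + [ṁ]_T + 2·[D]_T = −(-2) + (-1) + (-1) + 2·(0) = 0
  N: −[E]_N + [ω]_N + [ṁ]_N + 2·[D]_N = −(0) + (0) + (0) + 2·(0) = 0
All base exponents vanish — dimensionless.

yes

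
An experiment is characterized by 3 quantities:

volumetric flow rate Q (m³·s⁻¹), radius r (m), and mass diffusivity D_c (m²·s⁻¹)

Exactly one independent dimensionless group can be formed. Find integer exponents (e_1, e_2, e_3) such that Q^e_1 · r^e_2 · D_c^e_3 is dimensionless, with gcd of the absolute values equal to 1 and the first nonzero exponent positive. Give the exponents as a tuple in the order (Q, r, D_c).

L: e_1·(3) + e_2·(1) + e_3·(2) = 0
T: e_1·(-1) + e_2·(0) + e_3·(-1) = 0
Solving this homogeneous linear system for the smallest-integer solution (first nonzero entry positive) gives (1, -1, -1).

(1, -1, -1)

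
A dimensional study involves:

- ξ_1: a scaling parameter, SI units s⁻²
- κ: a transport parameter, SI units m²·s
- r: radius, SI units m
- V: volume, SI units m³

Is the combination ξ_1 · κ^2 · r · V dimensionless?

Sum the exponent of each base dimension across the product:
  L: [ξ_1]_L + 2·[κ]_L + [r]_L + [V]_L = (0) + 2·(2) + (1) + (3) = 8
  T: [ξ_1]_T + 2·[κ]_T + [r]_T + [V]_T = (-2) + 2·(1) + (0) + (0) = 0
Net dimensions [L⁸] ≠ [1] — not dimensionless.

no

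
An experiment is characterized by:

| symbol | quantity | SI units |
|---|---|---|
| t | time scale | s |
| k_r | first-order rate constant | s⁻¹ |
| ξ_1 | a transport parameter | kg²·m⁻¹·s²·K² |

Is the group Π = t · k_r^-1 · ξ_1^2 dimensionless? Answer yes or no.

no

Sum the exponent of each base dimension across the product:
  M: [t]_M − [k_r]_M + 2·[ξ_1]_M = (0) − (0) + 2·(2) = 4
  L: [t]_L − [k_r]_L + 2·[ξ_1]_L = (0) − (0) + 2·(-1) = -2
  T: [t]_T − [k_r]_T + 2·[ξ_1]_T = (1) − (-1) + 2·(2) = 6
  Θ: [t]_Θ − [k_r]_Θ + 2·[ξ_1]_Θ = (0) − (0) + 2·(2) = 4
Net dimensions [M⁴ L⁻² T⁶ Θ⁴] ≠ [1] — not dimensionless.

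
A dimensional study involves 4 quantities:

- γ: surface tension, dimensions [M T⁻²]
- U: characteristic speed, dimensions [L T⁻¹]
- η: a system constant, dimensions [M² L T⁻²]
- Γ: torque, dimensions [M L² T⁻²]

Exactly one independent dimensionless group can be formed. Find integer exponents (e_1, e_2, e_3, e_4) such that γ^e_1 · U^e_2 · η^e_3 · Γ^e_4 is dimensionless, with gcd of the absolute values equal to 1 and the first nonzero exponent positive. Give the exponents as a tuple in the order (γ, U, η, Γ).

(1, -4, -2, 3)

M: e_1·(1) + e_2·(0) + e_3·(2) + e_4·(1) = 0
L: e_1·(0) + e_2·(1) + e_3·(1) + e_4·(2) = 0
T: e_1·(-2) + e_2·(-1) + e_3·(-2) + e_4·(-2) = 0
Solving this homogeneous linear system for the smallest-integer solution (first nonzero entry positive) gives (1, -4, -2, 3).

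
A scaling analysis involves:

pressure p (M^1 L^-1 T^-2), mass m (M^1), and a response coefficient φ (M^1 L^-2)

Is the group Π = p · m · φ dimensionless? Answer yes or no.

Sum the exponent of each base dimension across the product:
  M: [p]_M + [m]_M + [φ]_M = (1) + (1) + (1) = 3
  L: [p]_L + [m]_L + [φ]_L = (-1) + (0) + (-2) = -3
  T: [p]_T + [m]_T + [φ]_T = (-2) + (0) + (0) = -2
Net dimensions [M³ L⁻³ T⁻²] ≠ [1] — not dimensionless.

no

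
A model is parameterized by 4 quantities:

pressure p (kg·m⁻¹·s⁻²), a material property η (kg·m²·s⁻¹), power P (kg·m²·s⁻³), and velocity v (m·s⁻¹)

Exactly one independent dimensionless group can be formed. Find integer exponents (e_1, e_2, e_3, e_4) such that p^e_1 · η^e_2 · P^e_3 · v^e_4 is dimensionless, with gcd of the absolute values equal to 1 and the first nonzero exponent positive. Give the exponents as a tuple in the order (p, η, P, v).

(1, 1, -2, 3)

M: e_1·(1) + e_2·(1) + e_3·(1) + e_4·(0) = 0
L: e_1·(-1) + e_2·(2) + e_3·(2) + e_4·(1) = 0
T: e_1·(-2) + e_2·(-1) + e_3·(-3) + e_4·(-1) = 0
Solving this homogeneous linear system for the smallest-integer solution (first nonzero entry positive) gives (1, 1, -2, 3).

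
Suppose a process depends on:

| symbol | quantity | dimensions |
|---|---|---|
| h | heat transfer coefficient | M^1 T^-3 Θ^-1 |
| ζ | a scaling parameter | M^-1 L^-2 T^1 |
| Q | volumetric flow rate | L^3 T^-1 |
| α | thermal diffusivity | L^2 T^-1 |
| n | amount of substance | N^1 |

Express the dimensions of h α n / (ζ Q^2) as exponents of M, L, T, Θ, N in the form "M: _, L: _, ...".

Collect each base-dimension exponent across the product:
  M: (1) − (-1) − 2·(0) + (0) + (0) = 2
  L: (0) − (-2) − 2·(3) + (2) + (0) = -2
  T: (-3) − (1) − 2·(-1) + (-1) + (0) = -3
  Θ: (-1) − (0) − 2·(0) + (0) + (0) = -1
  N: (0) − (0) − 2·(0) + (0) + (1) = 1
So the dimensions are [M² L⁻² T⁻³ Θ⁻¹ N].

M: 2, L: -2, T: -3, Θ: -1, N: 1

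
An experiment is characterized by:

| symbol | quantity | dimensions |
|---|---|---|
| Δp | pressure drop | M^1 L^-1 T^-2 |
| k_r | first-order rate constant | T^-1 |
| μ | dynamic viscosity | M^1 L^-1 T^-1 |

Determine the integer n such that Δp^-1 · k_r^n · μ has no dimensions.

1

Balance the T exponent: (-1)·n from k_r, plus −(-2) + (-1) = 1 from the rest, must sum to zero.
−n + 1 = 0, so n = 1.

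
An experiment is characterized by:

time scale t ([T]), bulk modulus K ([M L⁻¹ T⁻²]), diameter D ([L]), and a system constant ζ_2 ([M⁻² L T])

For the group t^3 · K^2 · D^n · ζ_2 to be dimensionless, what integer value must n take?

1

Balance the L exponent: (1)·n from D, plus 3·(0) + 2·(-1) + (1) = -1 from the rest, must sum to zero.
n − 1 = 0, so n = 1.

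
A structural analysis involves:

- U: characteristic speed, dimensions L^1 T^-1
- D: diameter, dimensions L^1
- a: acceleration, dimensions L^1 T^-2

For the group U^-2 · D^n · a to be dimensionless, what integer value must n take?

1

Balance the L exponent: (1)·n from D, plus −2·(1) + (1) = -1 from the rest, must sum to zero.
n − 1 = 0, so n = 1.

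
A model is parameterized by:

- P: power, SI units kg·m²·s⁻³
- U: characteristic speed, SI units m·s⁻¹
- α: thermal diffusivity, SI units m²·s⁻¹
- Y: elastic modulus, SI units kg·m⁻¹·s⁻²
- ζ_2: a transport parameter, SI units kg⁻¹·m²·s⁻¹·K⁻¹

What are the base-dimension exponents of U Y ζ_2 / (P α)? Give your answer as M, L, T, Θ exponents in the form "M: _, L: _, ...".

Collect each base-dimension exponent across the product:
  M: −(1) + (0) − (0) + (1) + (-1) = -1
  L: −(2) + (1) − (2) + (-1) + (2) = -2
  T: −(-3) + (-1) − (-1) + (-2) + (-1) = 0
  Θ: −(0) + (0) − (0) + (0) + (-1) = -1
So the dimensions are [M⁻¹ L⁻² Θ⁻¹].

M: -1, L: -2, T: 0, Θ: -1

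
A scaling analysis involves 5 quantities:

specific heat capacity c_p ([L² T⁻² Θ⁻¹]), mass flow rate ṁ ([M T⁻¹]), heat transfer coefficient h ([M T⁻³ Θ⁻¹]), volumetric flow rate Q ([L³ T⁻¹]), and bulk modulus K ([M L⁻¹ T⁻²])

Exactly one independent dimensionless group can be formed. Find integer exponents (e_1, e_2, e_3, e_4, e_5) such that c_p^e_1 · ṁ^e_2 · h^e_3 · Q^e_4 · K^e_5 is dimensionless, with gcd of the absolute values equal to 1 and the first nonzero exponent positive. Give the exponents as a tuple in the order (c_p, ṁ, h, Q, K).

(2, 1, -2, -1, 1)

M: e_1·(0) + e_2·(1) + e_3·(1) + e_4·(0) + e_5·(1) = 0
L: e_1·(2) + e_2·(0) + e_3·(0) + e_4·(3) + e_5·(-1) = 0
T: e_1·(-2) + e_2·(-1) + e_3·(-3) + e_4·(-1) + e_5·(-2) = 0
Θ: e_1·(-1) + e_2·(0) + e_3·(-1) + e_4·(0) + e_5·(0) = 0
Solving this homogeneous linear system for the smallest-integer solution (first nonzero entry positive) gives (2, 1, -2, -1, 1).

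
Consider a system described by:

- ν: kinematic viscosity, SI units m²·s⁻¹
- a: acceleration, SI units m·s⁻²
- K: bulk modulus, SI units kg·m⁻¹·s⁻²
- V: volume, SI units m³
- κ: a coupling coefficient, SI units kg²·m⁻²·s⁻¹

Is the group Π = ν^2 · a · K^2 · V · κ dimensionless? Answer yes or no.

Sum the exponent of each base dimension across the product:
  M: 2·[ν]_M + [a]_M + 2·[K]_M + [V]_M + [κ]_M = 2·(0) + (0) + 2·(1) + (0) + (2) = 4
  L: 2·[ν]_L + [a]_L + 2·[K]_L + [V]_L + [κ]_L = 2·(2) + (1) + 2·(-1) + (3) + (-2) = 4
  T: 2·[ν]_T + [a]_T + 2·[K]_T + [V]_T + [κ]_T = 2·(-1) + (-2) + 2·(-2) + (0) + (-1) = -9
Net dimensions [M⁴ L⁴ T⁻⁹] ≠ [1] — not dimensionless.

no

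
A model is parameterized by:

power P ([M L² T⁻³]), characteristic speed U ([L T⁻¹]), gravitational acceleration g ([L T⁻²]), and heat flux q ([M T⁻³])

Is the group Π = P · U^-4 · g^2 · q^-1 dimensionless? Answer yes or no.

Sum the exponent of each base dimension across the product:
  M: [P]_M − 4·[U]_M + 2·[g]_M − [q]_M = (1) − 4·(0) + 2·(0) − (1) = 0
  L: [P]_L − 4·[U]_L + 2·[g]_L − [q]_L = (2) − 4·(1) + 2·(1) − (0) = 0
  T: [P]_T − 4·[U]_T + 2·[g]_T − [q]_T = (-3) − 4·(-1) + 2·(-2) − (-3) = 0
All base exponents vanish — dimensionless.

yes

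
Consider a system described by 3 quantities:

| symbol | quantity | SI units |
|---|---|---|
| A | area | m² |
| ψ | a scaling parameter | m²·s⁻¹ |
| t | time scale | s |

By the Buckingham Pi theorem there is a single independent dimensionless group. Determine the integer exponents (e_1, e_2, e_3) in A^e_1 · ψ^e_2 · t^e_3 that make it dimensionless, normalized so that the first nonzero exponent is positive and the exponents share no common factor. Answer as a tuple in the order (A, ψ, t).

L: e_1·(2) + e_2·(2) + e_3·(0) = 0
T: e_1·(0) + e_2·(-1) + e_3·(1) = 0
Solving this homogeneous linear system for the smallest-integer solution (first nonzero entry positive) gives (1, -1, -1).

(1, -1, -1)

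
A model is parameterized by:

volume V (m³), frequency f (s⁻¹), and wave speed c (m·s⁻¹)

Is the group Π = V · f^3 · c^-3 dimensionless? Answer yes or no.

Sum the exponent of each base dimension across the product:
  M: [V]_M + 3·[f]_M − 3·[c]_M = (0) + 3·(0) − 3·(0) = 0
  L: [V]_L + 3·[f]_L − 3·[c]_L = (3) + 3·(0) − 3·(1) = 0
  T: [V]_T + 3·[f]_T − 3·[c]_T = (0) + 3·(-1) − 3·(-1) = 0
All base exponents vanish — dimensionless.

yes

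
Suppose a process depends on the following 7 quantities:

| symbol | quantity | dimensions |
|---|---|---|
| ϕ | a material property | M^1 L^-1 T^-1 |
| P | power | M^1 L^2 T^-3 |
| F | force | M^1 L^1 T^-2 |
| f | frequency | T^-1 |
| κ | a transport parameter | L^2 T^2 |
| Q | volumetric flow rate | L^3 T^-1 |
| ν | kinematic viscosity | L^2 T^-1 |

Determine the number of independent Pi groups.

There are 7 variables and 3 base dimensions (M, L, T).
The dimension matrix has rank 3.
Independent dimensionless groups: 7 − 3 = 4.

4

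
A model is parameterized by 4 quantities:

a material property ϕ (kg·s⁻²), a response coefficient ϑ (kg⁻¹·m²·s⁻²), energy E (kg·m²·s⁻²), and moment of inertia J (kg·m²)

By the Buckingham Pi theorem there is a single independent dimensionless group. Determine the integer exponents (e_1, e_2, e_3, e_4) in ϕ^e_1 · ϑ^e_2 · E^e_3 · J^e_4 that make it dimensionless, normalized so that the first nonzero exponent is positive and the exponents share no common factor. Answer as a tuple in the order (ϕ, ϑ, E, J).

(2, 1, -3, 2)

M: e_1·(1) + e_2·(-1) + e_3·(1) + e_4·(1) = 0
L: e_1·(0) + e_2·(2) + e_3·(2) + e_4·(2) = 0
T: e_1·(-2) + e_2·(-2) + e_3·(-2) + e_4·(0) = 0
Solving this homogeneous linear system for the smallest-integer solution (first nonzero entry positive) gives (2, 1, -3, 2).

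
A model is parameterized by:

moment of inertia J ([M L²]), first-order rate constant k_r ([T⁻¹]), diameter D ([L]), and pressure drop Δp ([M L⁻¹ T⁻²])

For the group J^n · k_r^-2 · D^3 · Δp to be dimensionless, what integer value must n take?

-1

Balance the M exponent: (1)·n from J, plus −2·(0) + 3·(0) + (1) = 1 from the rest, must sum to zero.
n + 1 = 0, so n = -1.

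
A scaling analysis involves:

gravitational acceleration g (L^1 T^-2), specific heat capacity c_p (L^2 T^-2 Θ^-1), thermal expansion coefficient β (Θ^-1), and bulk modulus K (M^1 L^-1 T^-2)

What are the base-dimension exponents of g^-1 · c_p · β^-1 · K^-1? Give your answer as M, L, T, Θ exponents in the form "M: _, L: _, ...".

M: -1, L: 2, T: 2, Θ: 0

Collect each base-dimension exponent across the product:
  M: −(0) + (0) − (0) − (1) = -1
  L: −(1) + (2) − (0) − (-1) = 2
  T: −(-2) + (-2) − (0) − (-2) = 2
  Θ: −(0) + (-1) − (-1) − (0) = 0
So the dimensions are [M⁻¹ L² T²].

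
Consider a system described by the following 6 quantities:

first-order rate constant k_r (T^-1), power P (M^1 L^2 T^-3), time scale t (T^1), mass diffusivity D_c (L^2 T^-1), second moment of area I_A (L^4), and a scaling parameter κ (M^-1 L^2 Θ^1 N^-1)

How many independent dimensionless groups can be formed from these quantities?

There are 6 variables and 5 base dimensions (M, L, T, Θ, N).
The dimension matrix has rank 4 (less than 5: the dimension vectors are linearly dependent).
Independent dimensionless groups: 6 − 4 = 2.

2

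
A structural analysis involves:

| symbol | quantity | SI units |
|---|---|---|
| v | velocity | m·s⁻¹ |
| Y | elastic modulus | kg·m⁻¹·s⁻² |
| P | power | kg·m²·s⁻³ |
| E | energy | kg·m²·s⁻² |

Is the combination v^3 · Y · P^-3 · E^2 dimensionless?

Sum the exponent of each base dimension across the product:
  M: 3·[v]_M + [Y]_M − 3·[P]_M + 2·[E]_M = 3·(0) + (1) − 3·(1) + 2·(1) = 0
  L: 3·[v]_L + [Y]_L − 3·[P]_L + 2·[E]_L = 3·(1) + (-1) − 3·(2) + 2·(2) = 0
  T: 3·[v]_T + [Y]_T − 3·[P]_T + 2·[E]_T = 3·(-1) + (-2) − 3·(-3) + 2·(-2) = 0
  Θ: 3·[v]_Θ + [Y]_Θ − 3·[P]_Θ + 2·[E]_Θ = 3·(0) + (0) − 3·(0) + 2·(0) = 0
All base exponents vanish — dimensionless.

yes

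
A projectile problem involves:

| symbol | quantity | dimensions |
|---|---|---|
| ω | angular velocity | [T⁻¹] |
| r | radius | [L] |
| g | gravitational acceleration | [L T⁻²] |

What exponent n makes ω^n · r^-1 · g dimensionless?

Balance the T exponent: (-1)·n from ω, plus −(0) + (-2) = -2 from the rest, must sum to zero.
−n − 2 = 0, so n = -2.

-2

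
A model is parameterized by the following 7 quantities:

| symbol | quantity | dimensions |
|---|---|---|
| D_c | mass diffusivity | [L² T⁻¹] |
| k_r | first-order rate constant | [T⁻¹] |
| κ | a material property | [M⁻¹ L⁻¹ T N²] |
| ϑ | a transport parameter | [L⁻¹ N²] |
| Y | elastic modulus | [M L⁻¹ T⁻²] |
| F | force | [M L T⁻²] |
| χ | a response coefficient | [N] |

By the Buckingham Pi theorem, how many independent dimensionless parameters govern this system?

3

There are 7 variables and 4 base dimensions (M, L, T, N).
The dimension matrix has rank 4.
Independent dimensionless groups: 7 − 4 = 3.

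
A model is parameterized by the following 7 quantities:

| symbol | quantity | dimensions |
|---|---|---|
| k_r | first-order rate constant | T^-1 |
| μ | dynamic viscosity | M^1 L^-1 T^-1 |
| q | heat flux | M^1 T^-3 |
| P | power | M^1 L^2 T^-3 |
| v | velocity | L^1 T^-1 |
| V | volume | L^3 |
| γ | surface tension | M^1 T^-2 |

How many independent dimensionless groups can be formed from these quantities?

There are 7 variables and 3 base dimensions (M, L, T).
The dimension matrix has rank 3.
Independent dimensionless groups: 7 − 3 = 4.

4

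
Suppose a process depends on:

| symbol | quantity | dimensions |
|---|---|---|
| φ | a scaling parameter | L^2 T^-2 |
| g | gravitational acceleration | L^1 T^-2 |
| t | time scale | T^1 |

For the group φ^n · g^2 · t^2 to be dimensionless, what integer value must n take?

-1

Balance the L exponent: (2)·n from φ, plus 2·(1) + 2·(0) = 2 from the rest, must sum to zero.
2n + 2 = 0, so n = -1.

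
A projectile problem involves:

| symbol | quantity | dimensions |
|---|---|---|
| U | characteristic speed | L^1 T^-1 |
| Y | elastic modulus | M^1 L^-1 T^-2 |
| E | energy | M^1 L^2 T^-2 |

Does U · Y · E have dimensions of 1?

Sum the exponent of each base dimension across the product:
  M: [U]_M + [Y]_M + [E]_M = (0) + (1) + (1) = 2
  L: [U]_L + [Y]_L + [E]_L = (1) + (-1) + (2) = 2
  T: [U]_T + [Y]_T + [E]_T = (-1) + (-2) + (-2) = -5
Net dimensions [M² L² T⁻⁵] ≠ [1] — not dimensionless.

no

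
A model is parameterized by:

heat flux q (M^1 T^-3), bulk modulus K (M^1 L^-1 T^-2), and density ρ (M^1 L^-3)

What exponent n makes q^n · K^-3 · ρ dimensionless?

Balance the M exponent: (1)·n from q, plus −3·(1) + (1) = -2 from the rest, must sum to zero.
n − 2 = 0, so n = 2.

2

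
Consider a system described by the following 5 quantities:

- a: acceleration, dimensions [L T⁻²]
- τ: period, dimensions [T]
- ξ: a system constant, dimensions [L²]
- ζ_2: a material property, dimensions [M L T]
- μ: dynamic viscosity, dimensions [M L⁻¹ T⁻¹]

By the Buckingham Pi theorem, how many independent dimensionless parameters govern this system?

2

There are 5 variables and 3 base dimensions (M, L, T).
The dimension matrix has rank 3.
Independent dimensionless groups: 5 − 3 = 2.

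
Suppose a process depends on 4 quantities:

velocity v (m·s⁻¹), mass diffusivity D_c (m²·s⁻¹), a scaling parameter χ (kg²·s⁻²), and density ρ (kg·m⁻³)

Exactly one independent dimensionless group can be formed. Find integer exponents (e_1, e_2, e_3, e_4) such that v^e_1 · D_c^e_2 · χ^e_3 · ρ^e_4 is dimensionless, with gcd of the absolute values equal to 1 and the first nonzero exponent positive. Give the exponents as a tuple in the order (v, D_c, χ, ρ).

M: e_1·(0) + e_2·(0) + e_3·(2) + e_4·(1) = 0
L: e_1·(1) + e_2·(2) + e_3·(0) + e_4·(-3) = 0
T: e_1·(-1) + e_2·(-1) + e_3·(-2) + e_4·(0) = 0
Solving this homogeneous linear system for the smallest-integer solution (first nonzero entry positive) gives (2, -4, 1, -2).

(2, -4, 1, -2)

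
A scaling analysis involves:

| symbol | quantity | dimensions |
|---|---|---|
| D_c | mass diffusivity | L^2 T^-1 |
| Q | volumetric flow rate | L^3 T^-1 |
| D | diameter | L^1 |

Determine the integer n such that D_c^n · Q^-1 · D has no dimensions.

1

Balance the L exponent: (2)·n from D_c, plus −(3) + (1) = -2 from the rest, must sum to zero.
2n − 2 = 0, so n = 1.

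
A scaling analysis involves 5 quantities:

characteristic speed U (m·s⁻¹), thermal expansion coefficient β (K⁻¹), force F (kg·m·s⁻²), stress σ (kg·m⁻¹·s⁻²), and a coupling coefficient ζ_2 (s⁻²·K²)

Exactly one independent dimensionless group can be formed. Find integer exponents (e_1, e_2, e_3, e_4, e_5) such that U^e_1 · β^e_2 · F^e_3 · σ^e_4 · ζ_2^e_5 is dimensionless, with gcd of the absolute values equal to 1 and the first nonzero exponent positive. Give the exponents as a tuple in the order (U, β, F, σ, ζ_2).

(2, -2, -1, 1, -1)

M: e_1·(0) + e_2·(0) + e_3·(1) + e_4·(1) + e_5·(0) = 0
L: e_1·(1) + e_2·(0) + e_3·(1) + e_4·(-1) + e_5·(0) = 0
T: e_1·(-1) + e_2·(0) + e_3·(-2) + e_4·(-2) + e_5·(-2) = 0
Θ: e_1·(0) + e_2·(-1) + e_3·(0) + e_4·(0) + e_5·(2) = 0
Solving this homogeneous linear system for the smallest-integer solution (first nonzero entry positive) gives (2, -2, -1, 1, -1).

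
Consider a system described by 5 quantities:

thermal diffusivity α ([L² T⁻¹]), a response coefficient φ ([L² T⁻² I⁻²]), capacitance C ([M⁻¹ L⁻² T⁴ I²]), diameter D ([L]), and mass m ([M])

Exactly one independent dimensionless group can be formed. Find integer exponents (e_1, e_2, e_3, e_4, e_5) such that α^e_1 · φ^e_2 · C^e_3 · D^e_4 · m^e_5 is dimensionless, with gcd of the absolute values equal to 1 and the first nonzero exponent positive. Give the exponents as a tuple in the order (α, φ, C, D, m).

(2, 1, 1, -4, 1)

M: e_1·(0) + e_2·(0) + e_3·(-1) + e_4·(0) + e_5·(1) = 0
L: e_1·(2) + e_2·(2) + e_3·(-2) + e_4·(1) + e_5·(0) = 0
T: e_1·(-1) + e_2·(-2) + e_3·(4) + e_4·(0) + e_5·(0) = 0
I: e_1·(0) + e_2·(-2) + e_3·(2) + e_4·(0) + e_5·(0) = 0
Solving this homogeneous linear system for the smallest-integer solution (first nonzero entry positive) gives (2, 1, 1, -4, 1).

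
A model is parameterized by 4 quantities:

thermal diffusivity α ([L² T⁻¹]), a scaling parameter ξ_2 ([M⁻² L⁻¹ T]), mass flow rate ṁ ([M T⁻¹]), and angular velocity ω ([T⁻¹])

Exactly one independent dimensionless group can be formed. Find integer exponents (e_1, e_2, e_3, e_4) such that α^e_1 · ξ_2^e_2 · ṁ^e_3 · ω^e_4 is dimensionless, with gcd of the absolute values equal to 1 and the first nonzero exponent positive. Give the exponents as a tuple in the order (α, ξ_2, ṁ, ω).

(1, 2, 4, -3)

M: e_1·(0) + e_2·(-2) + e_3·(1) + e_4·(0) = 0
L: e_1·(2) + e_2·(-1) + e_3·(0) + e_4·(0) = 0
T: e_1·(-1) + e_2·(1) + e_3·(-1) + e_4·(-1) = 0
Solving this homogeneous linear system for the smallest-integer solution (first nonzero entry positive) gives (1, 2, 4, -3).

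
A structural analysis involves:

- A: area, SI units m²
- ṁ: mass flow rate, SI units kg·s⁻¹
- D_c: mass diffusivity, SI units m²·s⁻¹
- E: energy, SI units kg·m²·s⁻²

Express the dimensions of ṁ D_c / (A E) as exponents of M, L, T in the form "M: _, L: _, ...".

M: 0, L: -2, T: 0

Collect each base-dimension exponent across the product:
  M: −(0) + (1) + (0) − (1) = 0
  L: −(2) + (0) + (2) − (2) = -2
  T: −(0) + (-1) + (-1) − (-2) = 0
So the dimensions are [L⁻²].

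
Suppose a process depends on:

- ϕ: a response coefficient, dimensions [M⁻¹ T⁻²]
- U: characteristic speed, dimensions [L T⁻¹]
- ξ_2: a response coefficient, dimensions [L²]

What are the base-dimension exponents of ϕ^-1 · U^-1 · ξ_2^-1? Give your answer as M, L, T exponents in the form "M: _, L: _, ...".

M: 1, L: -3, T: 3

Collect each base-dimension exponent across the product:
  M: −(-1) − (0) − (0) = 1
  L: −(0) − (1) − (2) = -3
  T: −(-2) − (-1) − (0) = 3
So the dimensions are [M L⁻³ T³].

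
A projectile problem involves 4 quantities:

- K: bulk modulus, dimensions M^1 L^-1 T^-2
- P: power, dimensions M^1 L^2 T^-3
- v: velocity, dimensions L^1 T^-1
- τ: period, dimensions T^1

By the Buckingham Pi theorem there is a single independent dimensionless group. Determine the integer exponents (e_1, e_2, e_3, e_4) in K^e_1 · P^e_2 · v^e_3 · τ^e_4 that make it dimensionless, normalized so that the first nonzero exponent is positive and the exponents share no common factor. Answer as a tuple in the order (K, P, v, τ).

(1, -1, 3, 2)

M: e_1·(1) + e_2·(1) + e_3·(0) + e_4·(0) = 0
L: e_1·(-1) + e_2·(2) + e_3·(1) + e_4·(0) = 0
T: e_1·(-2) + e_2·(-3) + e_3·(-1) + e_4·(1) = 0
Solving this homogeneous linear system for the smallest-integer solution (first nonzero entry positive) gives (1, -1, 3, 2).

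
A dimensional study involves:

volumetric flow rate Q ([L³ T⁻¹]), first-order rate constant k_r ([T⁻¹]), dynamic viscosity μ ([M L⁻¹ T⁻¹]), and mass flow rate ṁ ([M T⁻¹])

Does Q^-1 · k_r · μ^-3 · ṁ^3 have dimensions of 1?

yes

Sum the exponent of each base dimension across the product:
  M: −[Q]_M + [k_r]_M − 3·[μ]_M + 3·[ṁ]_M = −(0) + (0) − 3·(1) + 3·(1) = 0
  L: −[Q]_L + [k_r]_L − 3·[μ]_L + 3·[ṁ]_L = −(3) + (0) − 3·(-1) + 3·(0) = 0
  T: −[Q]_T + [k_r]_T − 3·[μ]_T + 3·[ṁ]_T = −(-1) + (-1) − 3·(-1) + 3·(-1) = 0
All base exponents vanish — dimensionless.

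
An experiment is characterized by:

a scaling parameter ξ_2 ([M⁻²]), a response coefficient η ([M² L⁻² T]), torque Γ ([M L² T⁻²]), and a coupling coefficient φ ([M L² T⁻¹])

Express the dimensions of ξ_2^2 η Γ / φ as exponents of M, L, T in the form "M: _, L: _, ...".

M: -2, L: -2, T: 0

Collect each base-dimension exponent across the product:
  M: 2·(-2) + (2) + (1) − (1) = -2
  L: 2·(0) + (-2) + (2) − (2) = -2
  T: 2·(0) + (1) + (-2) − (-1) = 0
So the dimensions are [M⁻² L⁻²].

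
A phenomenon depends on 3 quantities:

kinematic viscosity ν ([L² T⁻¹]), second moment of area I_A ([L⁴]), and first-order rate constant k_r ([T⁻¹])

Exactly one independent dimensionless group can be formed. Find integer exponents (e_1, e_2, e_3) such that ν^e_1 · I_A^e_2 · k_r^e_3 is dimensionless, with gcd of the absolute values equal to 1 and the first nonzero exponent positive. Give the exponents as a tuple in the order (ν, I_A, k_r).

(2, -1, -2)

L: e_1·(2) + e_2·(4) + e_3·(0) = 0
T: e_1·(-1) + e_2·(0) + e_3·(-1) = 0
Solving this homogeneous linear system for the smallest-integer solution (first nonzero entry positive) gives (2, -1, -2).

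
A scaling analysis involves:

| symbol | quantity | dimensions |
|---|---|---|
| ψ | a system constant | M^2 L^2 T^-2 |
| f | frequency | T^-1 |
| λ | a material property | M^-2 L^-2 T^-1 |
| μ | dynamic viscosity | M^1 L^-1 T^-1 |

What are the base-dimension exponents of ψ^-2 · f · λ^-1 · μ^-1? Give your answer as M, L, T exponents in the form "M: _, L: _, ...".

M: -3, L: -1, T: 5

Collect each base-dimension exponent across the product:
  M: −2·(2) + (0) − (-2) − (1) = -3
  L: −2·(2) + (0) − (-2) − (-1) = -1
  T: −2·(-2) + (-1) − (-1) − (-1) = 5
So the dimensions are [M⁻³ L⁻¹ T⁵].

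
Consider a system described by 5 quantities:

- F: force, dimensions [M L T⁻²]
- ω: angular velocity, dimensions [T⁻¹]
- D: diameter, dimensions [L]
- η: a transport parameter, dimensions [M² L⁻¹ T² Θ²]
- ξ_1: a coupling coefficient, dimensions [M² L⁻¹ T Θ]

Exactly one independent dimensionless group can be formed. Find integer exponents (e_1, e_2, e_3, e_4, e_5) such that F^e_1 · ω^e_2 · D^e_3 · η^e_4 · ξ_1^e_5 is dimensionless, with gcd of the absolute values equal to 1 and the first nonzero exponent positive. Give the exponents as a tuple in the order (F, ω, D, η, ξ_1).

M: e_1·(1) + e_2·(0) + e_3·(0) + e_4·(2) + e_5·(2) = 0
L: e_1·(1) + e_2·(0) + e_3·(1) + e_4·(-1) + e_5·(-1) = 0
T: e_1·(-2) + e_2·(-1) + e_3·(0) + e_4·(2) + e_5·(1) = 0
Θ: e_1·(0) + e_2·(0) + e_3·(0) + e_4·(2) + e_5·(1) = 0
Solving this homogeneous linear system for the smallest-integer solution (first nonzero entry positive) gives (2, -4, -3, 1, -2).

(2, -4, -3, 1, -2)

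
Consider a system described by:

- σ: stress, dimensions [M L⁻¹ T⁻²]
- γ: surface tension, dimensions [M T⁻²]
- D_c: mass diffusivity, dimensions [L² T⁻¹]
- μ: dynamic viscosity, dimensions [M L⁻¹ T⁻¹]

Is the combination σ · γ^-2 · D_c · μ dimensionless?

Sum the exponent of each base dimension across the product:
  M: [σ]_M − 2·[γ]_M + [D_c]_M + [μ]_M = (1) − 2·(1) + (0) + (1) = 0
  L: [σ]_L − 2·[γ]_L + [D_c]_L + [μ]_L = (-1) − 2·(0) + (2) + (-1) = 0
  T: [σ]_T − 2·[γ]_T + [D_c]_T + [μ]_T = (-2) − 2·(-2) + (-1) + (-1) = 0
  Θ: [σ]_Θ − 2·[γ]_Θ + [D_c]_Θ + [μ]_Θ = (0) − 2·(0) + (0) + (0) = 0
All base exponents vanish — dimensionless.

yes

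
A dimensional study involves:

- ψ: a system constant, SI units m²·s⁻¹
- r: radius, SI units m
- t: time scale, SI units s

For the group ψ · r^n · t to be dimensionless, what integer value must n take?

Balance the L exponent: (1)·n from r, plus (2) + (0) = 2 from the rest, must sum to zero.
n + 2 = 0, so n = -2.

-2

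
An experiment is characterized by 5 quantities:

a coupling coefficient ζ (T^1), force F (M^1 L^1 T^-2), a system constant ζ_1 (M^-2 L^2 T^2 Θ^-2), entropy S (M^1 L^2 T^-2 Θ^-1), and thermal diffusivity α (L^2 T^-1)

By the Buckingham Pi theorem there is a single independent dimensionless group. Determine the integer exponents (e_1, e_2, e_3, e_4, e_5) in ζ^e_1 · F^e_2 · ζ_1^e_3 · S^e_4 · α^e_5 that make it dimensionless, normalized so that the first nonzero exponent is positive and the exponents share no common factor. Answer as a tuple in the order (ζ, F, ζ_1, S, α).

(1, 4, 1, -2, -1)

M: e_1·(0) + e_2·(1) + e_3·(-2) + e_4·(1) + e_5·(0) = 0
L: e_1·(0) + e_2·(1) + e_3·(2) + e_4·(2) + e_5·(2) = 0
T: e_1·(1) + e_2·(-2) + e_3·(2) + e_4·(-2) + e_5·(-1) = 0
Θ: e_1·(0) + e_2·(0) + e_3·(-2) + e_4·(-1) + e_5·(0) = 0
Solving this homogeneous linear system for the smallest-integer solution (first nonzero entry positive) gives (1, 4, 1, -2, -1).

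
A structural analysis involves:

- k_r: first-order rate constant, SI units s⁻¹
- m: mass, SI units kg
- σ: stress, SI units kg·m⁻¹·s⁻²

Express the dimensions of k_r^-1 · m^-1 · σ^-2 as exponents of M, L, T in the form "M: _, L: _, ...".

Collect each base-dimension exponent across the product:
  M: −(0) − (1) − 2·(1) = -3
  L: −(0) − (0) − 2·(-1) = 2
  T: −(-1) − (0) − 2·(-2) = 5
So the dimensions are [M⁻³ L² T⁵].

M: -3, L: 2, T: 5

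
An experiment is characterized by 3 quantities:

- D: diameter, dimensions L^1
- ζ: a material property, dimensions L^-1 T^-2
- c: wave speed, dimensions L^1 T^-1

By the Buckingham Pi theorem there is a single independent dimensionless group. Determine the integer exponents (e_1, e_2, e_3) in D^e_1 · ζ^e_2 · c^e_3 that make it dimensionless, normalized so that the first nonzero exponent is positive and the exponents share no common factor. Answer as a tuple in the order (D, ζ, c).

(3, 1, -2)

L: e_1·(1) + e_2·(-1) + e_3·(1) = 0
T: e_1·(0) + e_2·(-2) + e_3·(-1) = 0
Solving this homogeneous linear system for the smallest-integer solution (first nonzero entry positive) gives (3, 1, -2).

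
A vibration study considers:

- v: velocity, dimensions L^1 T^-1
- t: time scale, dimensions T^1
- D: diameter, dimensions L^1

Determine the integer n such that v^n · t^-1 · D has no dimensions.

Balance the L exponent: (1)·n from v, plus −(0) + (1) = 1 from the rest, must sum to zero.
n + 1 = 0, so n = -1.

-1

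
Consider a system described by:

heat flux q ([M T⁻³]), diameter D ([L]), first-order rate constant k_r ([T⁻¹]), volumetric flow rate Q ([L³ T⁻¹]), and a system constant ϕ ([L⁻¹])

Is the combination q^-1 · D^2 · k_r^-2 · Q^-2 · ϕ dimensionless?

no

Sum the exponent of each base dimension across the product:
  M: −[q]_M + 2·[D]_M − 2·[k_r]_M − 2·[Q]_M + [ϕ]_M = −(1) + 2·(0) − 2·(0) − 2·(0) + (0) = -1
  L: −[q]_L + 2·[D]_L − 2·[k_r]_L − 2·[Q]_L + [ϕ]_L = −(0) + 2·(1) − 2·(0) − 2·(3) + (-1) = -5
  T: −[q]_T + 2·[D]_T − 2·[k_r]_T − 2·[Q]_T + [ϕ]_T = −(-3) + 2·(0) − 2·(-1) − 2·(-1) + (0) = 7
Net dimensions [M⁻¹ L⁻⁵ T⁷] ≠ [1] — not dimensionless.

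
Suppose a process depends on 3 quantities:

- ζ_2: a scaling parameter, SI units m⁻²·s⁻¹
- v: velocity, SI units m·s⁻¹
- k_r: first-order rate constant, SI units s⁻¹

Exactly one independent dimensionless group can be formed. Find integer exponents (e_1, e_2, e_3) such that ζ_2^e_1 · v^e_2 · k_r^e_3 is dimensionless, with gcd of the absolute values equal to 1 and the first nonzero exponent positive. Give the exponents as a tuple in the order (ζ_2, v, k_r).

(1, 2, -3)

L: e_1·(-2) + e_2·(1) + e_3·(0) = 0
T: e_1·(-1) + e_2·(-1) + e_3·(-1) = 0
Solving this homogeneous linear system for the smallest-integer solution (first nonzero entry positive) gives (1, 2, -3).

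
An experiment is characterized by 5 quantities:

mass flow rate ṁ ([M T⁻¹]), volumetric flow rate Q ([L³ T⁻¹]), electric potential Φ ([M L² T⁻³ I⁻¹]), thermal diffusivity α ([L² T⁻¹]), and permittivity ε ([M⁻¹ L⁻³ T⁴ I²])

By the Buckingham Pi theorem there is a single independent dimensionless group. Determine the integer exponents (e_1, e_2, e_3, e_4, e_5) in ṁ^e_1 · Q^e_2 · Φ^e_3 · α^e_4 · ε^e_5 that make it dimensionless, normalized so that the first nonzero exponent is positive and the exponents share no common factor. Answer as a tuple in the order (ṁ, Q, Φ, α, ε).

(1, -1, -2, 2, -1)

M: e_1·(1) + e_2·(0) + e_3·(1) + e_4·(0) + e_5·(-1) = 0
L: e_1·(0) + e_2·(3) + e_3·(2) + e_4·(2) + e_5·(-3) = 0
T: e_1·(-1) + e_2·(-1) + e_3·(-3) + e_4·(-1) + e_5·(4) = 0
I: e_1·(0) + e_2·(0) + e_3·(-1) + e_4·(0) + e_5·(2) = 0
Solving this homogeneous linear system for the smallest-integer solution (first nonzero entry positive) gives (1, -1, -2, 2, -1).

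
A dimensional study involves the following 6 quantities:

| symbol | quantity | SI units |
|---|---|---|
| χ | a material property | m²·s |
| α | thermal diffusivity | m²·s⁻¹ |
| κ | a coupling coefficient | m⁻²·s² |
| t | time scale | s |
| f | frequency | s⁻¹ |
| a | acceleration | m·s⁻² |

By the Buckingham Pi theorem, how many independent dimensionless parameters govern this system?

4

There are 6 variables and 2 base dimensions (L, T).
The dimension matrix has rank 2.
Independent dimensionless groups: 6 − 2 = 4.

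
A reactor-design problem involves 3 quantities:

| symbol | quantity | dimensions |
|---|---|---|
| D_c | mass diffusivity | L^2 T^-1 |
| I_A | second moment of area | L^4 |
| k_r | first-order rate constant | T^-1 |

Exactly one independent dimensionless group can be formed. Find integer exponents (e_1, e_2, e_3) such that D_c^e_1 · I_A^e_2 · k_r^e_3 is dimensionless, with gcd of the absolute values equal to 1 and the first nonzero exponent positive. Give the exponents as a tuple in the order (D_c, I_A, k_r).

L: e_1·(2) + e_2·(4) + e_3·(0) = 0
T: e_1·(-1) + e_2·(0) + e_3·(-1) = 0
Solving this homogeneous linear system for the smallest-integer solution (first nonzero entry positive) gives (2, -1, -2).

(2, -1, -2)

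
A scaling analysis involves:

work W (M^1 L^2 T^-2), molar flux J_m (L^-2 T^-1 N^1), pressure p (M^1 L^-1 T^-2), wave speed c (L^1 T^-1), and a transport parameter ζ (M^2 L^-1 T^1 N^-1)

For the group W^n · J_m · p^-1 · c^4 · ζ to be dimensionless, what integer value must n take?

-1

Balance the M exponent: (1)·n from W, plus (0) − (1) + 4·(0) + (2) = 1 from the rest, must sum to zero.
n + 1 = 0, so n = -1.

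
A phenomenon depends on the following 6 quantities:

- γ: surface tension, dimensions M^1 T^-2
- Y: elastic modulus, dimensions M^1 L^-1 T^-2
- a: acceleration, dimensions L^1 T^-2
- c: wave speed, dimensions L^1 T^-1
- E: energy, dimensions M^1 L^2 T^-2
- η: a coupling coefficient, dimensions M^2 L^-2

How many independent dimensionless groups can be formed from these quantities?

3

There are 6 variables and 3 base dimensions (M, L, T).
The dimension matrix has rank 3.
Independent dimensionless groups: 6 − 3 = 3.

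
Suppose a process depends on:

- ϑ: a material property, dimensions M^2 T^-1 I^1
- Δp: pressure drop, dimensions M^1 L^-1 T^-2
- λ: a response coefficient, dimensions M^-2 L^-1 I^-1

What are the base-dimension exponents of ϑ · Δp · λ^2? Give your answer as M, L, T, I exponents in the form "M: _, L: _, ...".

Collect each base-dimension exponent across the product:
  M: (2) + (1) + 2·(-2) = -1
  L: (0) + (-1) + 2·(-1) = -3
  T: (-1) + (-2) + 2·(0) = -3
  I: (1) + (0) + 2·(-1) = -1
So the dimensions are [M⁻¹ L⁻³ T⁻³ I⁻¹].

M: -1, L: -3, T: -3, I: -1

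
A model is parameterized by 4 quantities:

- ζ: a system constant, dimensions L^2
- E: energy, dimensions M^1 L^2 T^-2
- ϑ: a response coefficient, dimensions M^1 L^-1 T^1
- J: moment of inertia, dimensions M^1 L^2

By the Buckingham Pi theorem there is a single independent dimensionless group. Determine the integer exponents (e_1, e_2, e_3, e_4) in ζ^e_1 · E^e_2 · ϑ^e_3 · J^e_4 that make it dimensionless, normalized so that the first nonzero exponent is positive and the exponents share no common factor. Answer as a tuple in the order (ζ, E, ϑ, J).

M: e_1·(0) + e_2·(1) + e_3·(1) + e_4·(1) = 0
L: e_1·(2) + e_2·(2) + e_3·(-1) + e_4·(2) = 0
T: e_1·(0) + e_2·(-2) + e_3·(1) + e_4·(0) = 0
Solving this homogeneous linear system for the smallest-integer solution (first nonzero entry positive) gives (3, 1, 2, -3).

(3, 1, 2, -3)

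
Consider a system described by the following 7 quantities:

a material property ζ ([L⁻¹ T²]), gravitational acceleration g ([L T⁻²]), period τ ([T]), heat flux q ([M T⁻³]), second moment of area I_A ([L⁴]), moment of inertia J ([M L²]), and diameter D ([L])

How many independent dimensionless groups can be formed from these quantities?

4

There are 7 variables and 3 base dimensions (M, L, T).
The dimension matrix has rank 3.
Independent dimensionless groups: 7 − 3 = 4.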